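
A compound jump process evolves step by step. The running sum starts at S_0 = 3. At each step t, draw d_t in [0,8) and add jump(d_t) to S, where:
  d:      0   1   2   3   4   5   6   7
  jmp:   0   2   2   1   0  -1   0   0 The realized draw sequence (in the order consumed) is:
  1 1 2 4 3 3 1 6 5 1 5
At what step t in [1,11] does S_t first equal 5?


t=0: S=3, d=1, jump=2, S_1=5
t=1: S=5, d=1, jump=2, S_2=7
t=2: S=7, d=2, jump=2, S_3=9
t=3: S=9, d=4, jump=0, S_4=9
t=4: S=9, d=3, jump=1, S_5=10
t=5: S=10, d=3, jump=1, S_6=11
t=6: S=11, d=1, jump=2, S_7=13
t=7: S=13, d=6, jump=0, S_8=13
t=8: S=13, d=5, jump=-1, S_9=12
t=9: S=12, d=1, jump=2, S_10=14
t=10: S=14, d=5, jump=-1, S_11=13

1


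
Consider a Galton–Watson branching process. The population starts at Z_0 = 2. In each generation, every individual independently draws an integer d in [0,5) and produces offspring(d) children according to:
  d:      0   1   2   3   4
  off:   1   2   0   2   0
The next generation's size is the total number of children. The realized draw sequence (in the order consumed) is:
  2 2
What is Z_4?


gen 0: Z_0=2, draws=[2, 2], offspring=[0, 0], Z_1=0
gen 1: Z_1=0, draws=[], offspring=[], Z_2=0
gen 2: Z_2=0, draws=[], offspring=[], Z_3=0
gen 3: Z_3=0, draws=[], offspring=[], Z_4=0

0


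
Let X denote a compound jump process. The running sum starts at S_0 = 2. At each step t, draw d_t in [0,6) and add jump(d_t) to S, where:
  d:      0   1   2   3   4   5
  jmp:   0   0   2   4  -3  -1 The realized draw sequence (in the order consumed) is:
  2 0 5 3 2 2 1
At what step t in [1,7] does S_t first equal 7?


t=0: S=2, d=2, jump=2, S_1=4
t=1: S=4, d=0, jump=0, S_2=4
t=2: S=4, d=5, jump=-1, S_3=3
t=3: S=3, d=3, jump=4, S_4=7
t=4: S=7, d=2, jump=2, S_5=9
t=5: S=9, d=2, jump=2, S_6=11
t=6: S=11, d=1, jump=0, S_7=11

4


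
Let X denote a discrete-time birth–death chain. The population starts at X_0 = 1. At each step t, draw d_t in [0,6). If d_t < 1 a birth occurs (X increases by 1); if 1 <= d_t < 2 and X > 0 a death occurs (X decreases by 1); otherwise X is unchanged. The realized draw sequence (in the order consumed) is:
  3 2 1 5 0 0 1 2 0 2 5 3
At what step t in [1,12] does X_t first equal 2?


t=0: X=1, d=3 → hold, X_1=1
t=1: X=1, d=2 → hold, X_2=1
t=2: X=1, d=1 → death, X_3=0
t=3: X=0, d=5 → hold, X_4=0
t=4: X=0, d=0 → birth, X_5=1
t=5: X=1, d=0 → birth, X_6=2
t=6: X=2, d=1 → death, X_7=1
t=7: X=1, d=2 → hold, X_8=1
t=8: X=1, d=0 → birth, X_9=2
t=9: X=2, d=2 → hold, X_10=2
t=10: X=2, d=5 → hold, X_11=2
t=11: X=2, d=3 → hold, X_12=2

6


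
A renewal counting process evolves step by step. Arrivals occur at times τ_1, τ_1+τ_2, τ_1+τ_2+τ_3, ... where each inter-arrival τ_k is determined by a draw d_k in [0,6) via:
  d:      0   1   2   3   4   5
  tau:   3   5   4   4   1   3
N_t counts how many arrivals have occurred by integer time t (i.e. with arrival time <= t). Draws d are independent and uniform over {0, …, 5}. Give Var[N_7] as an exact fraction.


38421287303/78364164096

Inter-arrival values over d=0..5: [3, 5, 4, 4, 1, 3]
Each d has probability 1/6, so the pmf of τ is: f(1) = 1/6, f(3) = 1/3, f(4) = 1/3, f(5) = 1/6
Let p_n(j) = P(N_n = j), with p_0 = [1]. Condition on τ_1: p_n(0) = P(τ > n), and for j >= 1, p_n(j) = Σ_{k<=n} f(k)·p_{n−k}(j−1)
p_1 = [5/6, 1/6]  (j = 0..1)
p_2 = [5/6, 5/36, 1/36]  (j = 0..2)
p_3 = [1/2, 17/36, 5/216, 1/216]  (j = 0..3)
p_4 = [1/6, 25/36, 29/216, 5/1296, 1/1296]  (j = 0..4)
p_5 = [0, 3/4, 47/216, 41/1296, 5/7776, 1/7776]  (j = 0..5)
p_6 = [0, 7/12, 77/216, 23/432, 53/7776, 5/46656, 1/46656]  (j = 0..6)
p_7 = [0, 13/36, 55/108, 151/1296, 91/7776, 65/46656, 5/279936, 1/279936]  (j = 0..7)
E[N_7] = Σ j·p_7(j) = 499147/279936;  E[N_7²] = Σ j²·p_7(j) = 1027267/279936
Var[N_7] = 1027267/279936 − (499147/279936)² = 38421287303/78364164096


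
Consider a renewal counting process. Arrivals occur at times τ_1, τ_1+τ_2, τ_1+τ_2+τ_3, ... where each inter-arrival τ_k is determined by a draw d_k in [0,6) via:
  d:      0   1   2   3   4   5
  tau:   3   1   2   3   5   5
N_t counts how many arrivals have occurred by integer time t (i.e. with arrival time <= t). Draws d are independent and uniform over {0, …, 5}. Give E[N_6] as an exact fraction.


Inter-arrival values over d=0..5: [3, 1, 2, 3, 5, 5]
Each d has probability 1/6, so the pmf of τ is: f(1) = 1/6, f(2) = 1/6, f(3) = 1/3, f(5) = 1/3
Renewal equation for m(n) = E[N_n]: condition on τ_1 = k (if k <= n, one arrival plus a fresh copy on the remaining n−k steps): m(n) = F(n) + Σ_{k<=n} f(k)·m(n−k), where F(n) = P(τ <= n) and m(0) = 0
m(1) = F(1) = 1/6
m(2) = F(2) + f(1)·m(1) = 1/3 + 1/6·1/6 = 13/36
m(3) = F(3) + f(1)·m(2) + f(2)·m(1) = 2/3 + 1/6·13/36 + 1/6·1/6 = 163/216
m(4) = F(4) + f(1)·m(3) + f(2)·m(2) + f(3)·m(1) = 2/3 + 1/6·163/216 + 1/6·13/36 + 1/3·1/6 = 1177/1296
m(5) = F(5) + f(1)·m(4) + f(2)·m(3) + f(3)·m(2) = 1 + 1/6·1177/1296 + 1/6·163/216 + 1/3·13/36 = 10867/7776
m(6) = F(6) + f(1)·m(5) + f(2)·m(4) + f(3)·m(3) + f(5)·m(1) = 1 + 1/6·10867/7776 + 1/6·1177/1296 + 1/3·163/216 + 1/3·1/6 = 78913/46656
E[N_6] = m(6) = 78913/46656

78913/46656


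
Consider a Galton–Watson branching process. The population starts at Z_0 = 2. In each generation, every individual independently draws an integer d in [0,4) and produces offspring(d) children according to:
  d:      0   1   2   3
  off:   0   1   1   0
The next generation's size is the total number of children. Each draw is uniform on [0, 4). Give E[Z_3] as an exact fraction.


Outcome values over d=0..3: [0, 1, 1, 0]
Σy = 2, Σy² = 2, M = 4
μ = 2/4 = 1/2,  σ² = 2/4 − (1/2)² = 1/4
E[Z_0] = 2
E[Z_1] = 1/2·E[Z_0] = 1
E[Z_2] = 1/2·E[Z_1] = 1/2
E[Z_3] = 1/2·E[Z_2] = 1/4

1/4


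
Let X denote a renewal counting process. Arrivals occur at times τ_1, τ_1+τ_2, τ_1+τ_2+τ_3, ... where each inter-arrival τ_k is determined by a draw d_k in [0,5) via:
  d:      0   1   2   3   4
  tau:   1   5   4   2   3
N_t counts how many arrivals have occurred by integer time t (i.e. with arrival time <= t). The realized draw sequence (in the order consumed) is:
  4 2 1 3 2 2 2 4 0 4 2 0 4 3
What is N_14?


draw d_1=4: τ_1=3, arrival time A_1=3
draw d_2=2: τ_2=4, arrival time A_2=7
draw d_3=1: τ_3=5, arrival time A_3=12
draw d_4=3: τ_4=2, arrival time A_4=14
draw d_5=2: τ_5=4, arrival time A_5=18
draw d_6=2: τ_6=4, arrival time A_6=22
draw d_7=2: τ_7=4, arrival time A_7=26
draw d_8=4: τ_8=3, arrival time A_8=29
draw d_9=0: τ_9=1, arrival time A_9=30
draw d_10=4: τ_10=3, arrival time A_10=33
draw d_11=2: τ_11=4, arrival time A_11=37
draw d_12=0: τ_12=1, arrival time A_12=38
draw d_13=4: τ_13=3, arrival time A_13=41
draw d_14=3: τ_14=2, arrival time A_14=43
N_t over t=0..14: 0:0 1:0 2:0 3:1 4:1 5:1 6:1 7:2 8:2 9:2 10:2 11:2 12:3 13:3 14:4

4


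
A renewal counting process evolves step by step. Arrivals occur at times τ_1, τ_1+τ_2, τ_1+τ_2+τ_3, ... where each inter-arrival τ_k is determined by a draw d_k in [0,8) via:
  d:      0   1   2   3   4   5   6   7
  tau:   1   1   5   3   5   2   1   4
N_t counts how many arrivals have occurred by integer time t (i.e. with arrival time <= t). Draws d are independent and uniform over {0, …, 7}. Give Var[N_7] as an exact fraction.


5066930137655/4398046511104

Inter-arrival values over d=0..7: [1, 1, 5, 3, 5, 2, 1, 4]
Each d has probability 1/8, so the pmf of τ is: f(1) = 3/8, f(2) = 1/8, f(3) = 1/8, f(4) = 1/8, f(5) = 1/4
Let p_n(j) = P(N_n = j), with p_0 = [1]. Condition on τ_1: p_n(0) = P(τ > n), and for j >= 1, p_n(j) = Σ_{k<=n} f(k)·p_{n−k}(j−1)
p_1 = [5/8, 3/8]  (j = 0..1)
p_2 = [1/2, 23/64, 9/64]  (j = 0..2)
p_3 = [3/8, 25/64, 93/512, 27/512]  (j = 0..3)
p_4 = [1/4, 13/32, 61/256, 351/4096, 81/4096]  (j = 0..4)
p_5 = [0, 17/32, 75/256, 531/4096, 1269/32768, 243/32768]  (j = 0..5)
p_6 = [0, 19/64, 7/16, 737/4096, 135/2048, 4455/262144, 729/262144]  (j = 0..6)
p_7 = [0, 13/64, 47/128, 1181/4096, 3309/32768, 8397/262144, 15309/2097152, 2187/2097152]  (j = 0..7)
E[N_7] = Σ j·p_7(j) = 5070243/2097152;  E[N_7²] = Σ j²·p_7(j) = 14674327/2097152
Var[N_7] = 14674327/2097152 − (5070243/2097152)² = 5066930137655/4398046511104


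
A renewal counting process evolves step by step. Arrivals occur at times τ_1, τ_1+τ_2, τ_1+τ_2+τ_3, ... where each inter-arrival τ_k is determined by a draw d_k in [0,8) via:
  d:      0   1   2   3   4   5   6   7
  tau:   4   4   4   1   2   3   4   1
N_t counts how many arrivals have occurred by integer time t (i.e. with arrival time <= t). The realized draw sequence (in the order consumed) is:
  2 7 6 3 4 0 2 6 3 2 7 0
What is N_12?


5

draw d_1=2: τ_1=4, arrival time A_1=4
draw d_2=7: τ_2=1, arrival time A_2=5
draw d_3=6: τ_3=4, arrival time A_3=9
draw d_4=3: τ_4=1, arrival time A_4=10
draw d_5=4: τ_5=2, arrival time A_5=12
draw d_6=0: τ_6=4, arrival time A_6=16
draw d_7=2: τ_7=4, arrival time A_7=20
draw d_8=6: τ_8=4, arrival time A_8=24
draw d_9=3: τ_9=1, arrival time A_9=25
draw d_10=2: τ_10=4, arrival time A_10=29
draw d_11=7: τ_11=1, arrival time A_11=30
draw d_12=0: τ_12=4, arrival time A_12=34
N_t over t=0..12: 0:0 1:0 2:0 3:0 4:1 5:2 6:2 7:2 8:2 9:3 10:4 11:4 12:5


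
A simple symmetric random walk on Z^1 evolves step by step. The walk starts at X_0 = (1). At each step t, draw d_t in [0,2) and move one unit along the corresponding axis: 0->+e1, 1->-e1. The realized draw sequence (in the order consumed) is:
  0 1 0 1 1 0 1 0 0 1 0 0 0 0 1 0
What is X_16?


(5)

t=0: X=(1), d=0 → +e1, X_1=(2)
t=1: X=(2), d=1 → -e1, X_2=(1)
t=2: X=(1), d=0 → +e1, X_3=(2)
t=3: X=(2), d=1 → -e1, X_4=(1)
t=4: X=(1), d=1 → -e1, X_5=(0)
t=5: X=(0), d=0 → +e1, X_6=(1)
t=6: X=(1), d=1 → -e1, X_7=(0)
t=7: X=(0), d=0 → +e1, X_8=(1)
t=8: X=(1), d=0 → +e1, X_9=(2)
t=9: X=(2), d=1 → -e1, X_10=(1)
t=10: X=(1), d=0 → +e1, X_11=(2)
t=11: X=(2), d=0 → +e1, X_12=(3)
t=12: X=(3), d=0 → +e1, X_13=(4)
t=13: X=(4), d=0 → +e1, X_14=(5)
t=14: X=(5), d=1 → -e1, X_15=(4)
t=15: X=(4), d=0 → +e1, X_16=(5)


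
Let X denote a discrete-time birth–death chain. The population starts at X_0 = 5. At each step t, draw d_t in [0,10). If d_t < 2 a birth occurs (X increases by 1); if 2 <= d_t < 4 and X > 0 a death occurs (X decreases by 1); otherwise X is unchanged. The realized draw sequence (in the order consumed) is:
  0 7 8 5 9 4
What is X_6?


6

t=0: X=5, d=0 → birth, X_1=6
t=1: X=6, d=7 → hold, X_2=6
t=2: X=6, d=8 → hold, X_3=6
t=3: X=6, d=5 → hold, X_4=6
t=4: X=6, d=9 → hold, X_5=6
t=5: X=6, d=4 → hold, X_6=6


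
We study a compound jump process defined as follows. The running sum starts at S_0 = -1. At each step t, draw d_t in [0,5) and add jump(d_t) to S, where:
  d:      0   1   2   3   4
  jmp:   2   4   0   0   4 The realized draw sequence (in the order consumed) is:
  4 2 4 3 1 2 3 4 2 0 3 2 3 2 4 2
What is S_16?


t=0: S=-1, d=4, jump=4, S_1=3
t=1: S=3, d=2, jump=0, S_2=3
t=2: S=3, d=4, jump=4, S_3=7
t=3: S=7, d=3, jump=0, S_4=7
t=4: S=7, d=1, jump=4, S_5=11
t=5: S=11, d=2, jump=0, S_6=11
t=6: S=11, d=3, jump=0, S_7=11
t=7: S=11, d=4, jump=4, S_8=15
t=8: S=15, d=2, jump=0, S_9=15
t=9: S=15, d=0, jump=2, S_10=17
t=10: S=17, d=3, jump=0, S_11=17
t=11: S=17, d=2, jump=0, S_12=17
t=12: S=17, d=3, jump=0, S_13=17
t=13: S=17, d=2, jump=0, S_14=17
t=14: S=17, d=4, jump=4, S_15=21
t=15: S=21, d=2, jump=0, S_16=21

21


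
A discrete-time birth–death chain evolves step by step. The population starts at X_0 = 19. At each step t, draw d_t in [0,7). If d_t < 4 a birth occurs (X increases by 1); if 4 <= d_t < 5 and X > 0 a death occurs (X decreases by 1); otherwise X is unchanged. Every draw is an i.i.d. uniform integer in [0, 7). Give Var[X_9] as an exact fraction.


X can drop by at most 1 per step and X_0 = 19 > T = 9, so X_t >= 19 − t >= 10 > 0 for every t <= 9: the floor at 0 (the 'and X > 0' condition) never binds. Hence X_9 = X_0 + Σ_{t<9} Y_t with i.i.d. increments Y_t = y(d_t) ∈ {+1, −1, 0}.
Outcome values over d=0..6: [1, 1, 1, 1, -1, 0, 0]
Σy = 3, Σy² = 5, M = 7
μ = 3/7 = 3/7,  σ² = 5/7 − (3/7)² = 26/49
Independent increments: Var[X_9] = 9·σ² = 9·(26/49) = 234/49

234/49


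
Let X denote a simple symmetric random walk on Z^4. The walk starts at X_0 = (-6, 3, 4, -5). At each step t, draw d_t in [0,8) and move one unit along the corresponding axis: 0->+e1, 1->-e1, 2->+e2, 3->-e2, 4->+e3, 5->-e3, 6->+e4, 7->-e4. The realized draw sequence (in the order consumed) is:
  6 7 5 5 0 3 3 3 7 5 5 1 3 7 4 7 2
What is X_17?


(-6, 0, 1, -8)

t=0: X=(-6, 3, 4, -5), d=6 → +e4, X_1=(-6, 3, 4, -4)
t=1: X=(-6, 3, 4, -4), d=7 → -e4, X_2=(-6, 3, 4, -5)
t=2: X=(-6, 3, 4, -5), d=5 → -e3, X_3=(-6, 3, 3, -5)
t=3: X=(-6, 3, 3, -5), d=5 → -e3, X_4=(-6, 3, 2, -5)
t=4: X=(-6, 3, 2, -5), d=0 → +e1, X_5=(-5, 3, 2, -5)
t=5: X=(-5, 3, 2, -5), d=3 → -e2, X_6=(-5, 2, 2, -5)
t=6: X=(-5, 2, 2, -5), d=3 → -e2, X_7=(-5, 1, 2, -5)
t=7: X=(-5, 1, 2, -5), d=3 → -e2, X_8=(-5, 0, 2, -5)
t=8: X=(-5, 0, 2, -5), d=7 → -e4, X_9=(-5, 0, 2, -6)
t=9: X=(-5, 0, 2, -6), d=5 → -e3, X_10=(-5, 0, 1, -6)
t=10: X=(-5, 0, 1, -6), d=5 → -e3, X_11=(-5, 0, 0, -6)
t=11: X=(-5, 0, 0, -6), d=1 → -e1, X_12=(-6, 0, 0, -6)
t=12: X=(-6, 0, 0, -6), d=3 → -e2, X_13=(-6, -1, 0, -6)
t=13: X=(-6, -1, 0, -6), d=7 → -e4, X_14=(-6, -1, 0, -7)
t=14: X=(-6, -1, 0, -7), d=4 → +e3, X_15=(-6, -1, 1, -7)
t=15: X=(-6, -1, 1, -7), d=7 → -e4, X_16=(-6, -1, 1, -8)
t=16: X=(-6, -1, 1, -8), d=2 → +e2, X_17=(-6, 0, 1, -8)


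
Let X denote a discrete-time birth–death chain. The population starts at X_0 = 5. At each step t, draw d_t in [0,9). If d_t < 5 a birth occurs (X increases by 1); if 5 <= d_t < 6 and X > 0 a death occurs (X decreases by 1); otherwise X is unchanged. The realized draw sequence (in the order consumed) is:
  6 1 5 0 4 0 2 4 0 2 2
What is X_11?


13

t=0: X=5, d=6 → hold, X_1=5
t=1: X=5, d=1 → birth, X_2=6
t=2: X=6, d=5 → death, X_3=5
t=3: X=5, d=0 → birth, X_4=6
t=4: X=6, d=4 → birth, X_5=7
t=5: X=7, d=0 → birth, X_6=8
t=6: X=8, d=2 → birth, X_7=9
t=7: X=9, d=4 → birth, X_8=10
t=8: X=10, d=0 → birth, X_9=11
t=9: X=11, d=2 → birth, X_10=12
t=10: X=12, d=2 → birth, X_11=13


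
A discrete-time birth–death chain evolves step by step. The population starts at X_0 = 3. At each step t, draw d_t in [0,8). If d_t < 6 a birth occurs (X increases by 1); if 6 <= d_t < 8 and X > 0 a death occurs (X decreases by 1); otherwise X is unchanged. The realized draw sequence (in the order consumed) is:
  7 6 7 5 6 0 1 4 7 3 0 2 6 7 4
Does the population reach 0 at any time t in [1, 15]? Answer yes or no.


t=0: X=3, d=7 → death, X_1=2
t=1: X=2, d=6 → death, X_2=1
t=2: X=1, d=7 → death, X_3=0
t=3: X=0, d=5 → birth, X_4=1
t=4: X=1, d=6 → death, X_5=0
t=5: X=0, d=0 → birth, X_6=1
t=6: X=1, d=1 → birth, X_7=2
t=7: X=2, d=4 → birth, X_8=3
t=8: X=3, d=7 → death, X_9=2
t=9: X=2, d=3 → birth, X_10=3
t=10: X=3, d=0 → birth, X_11=4
t=11: X=4, d=2 → birth, X_12=5
t=12: X=5, d=6 → death, X_13=4
t=13: X=4, d=7 → death, X_14=3
t=14: X=3, d=4 → birth, X_15=4

yes


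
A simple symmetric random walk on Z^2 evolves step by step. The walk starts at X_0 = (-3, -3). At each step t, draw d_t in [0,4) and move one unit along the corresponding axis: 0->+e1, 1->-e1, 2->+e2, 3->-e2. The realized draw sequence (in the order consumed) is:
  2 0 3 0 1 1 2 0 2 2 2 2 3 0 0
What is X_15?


(0, 1)

t=0: X=(-3, -3), d=2 → +e2, X_1=(-3, -2)
t=1: X=(-3, -2), d=0 → +e1, X_2=(-2, -2)
t=2: X=(-2, -2), d=3 → -e2, X_3=(-2, -3)
t=3: X=(-2, -3), d=0 → +e1, X_4=(-1, -3)
t=4: X=(-1, -3), d=1 → -e1, X_5=(-2, -3)
t=5: X=(-2, -3), d=1 → -e1, X_6=(-3, -3)
t=6: X=(-3, -3), d=2 → +e2, X_7=(-3, -2)
t=7: X=(-3, -2), d=0 → +e1, X_8=(-2, -2)
t=8: X=(-2, -2), d=2 → +e2, X_9=(-2, -1)
t=9: X=(-2, -1), d=2 → +e2, X_10=(-2, 0)
t=10: X=(-2, 0), d=2 → +e2, X_11=(-2, 1)
t=11: X=(-2, 1), d=2 → +e2, X_12=(-2, 2)
t=12: X=(-2, 2), d=3 → -e2, X_13=(-2, 1)
t=13: X=(-2, 1), d=0 → +e1, X_14=(-1, 1)
t=14: X=(-1, 1), d=0 → +e1, X_15=(0, 1)


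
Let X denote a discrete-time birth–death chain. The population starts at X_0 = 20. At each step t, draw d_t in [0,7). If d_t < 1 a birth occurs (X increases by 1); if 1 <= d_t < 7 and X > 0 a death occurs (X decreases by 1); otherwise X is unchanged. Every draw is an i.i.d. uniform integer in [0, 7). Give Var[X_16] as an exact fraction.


384/49

X can drop by at most 1 per step and X_0 = 20 > T = 16, so X_t >= 20 − t >= 4 > 0 for every t <= 16: the floor at 0 (the 'and X > 0' condition) never binds. Hence X_16 = X_0 + Σ_{t<16} Y_t with i.i.d. increments Y_t = y(d_t) ∈ {+1, −1, 0}.
Outcome values over d=0..6: [1, -1, -1, -1, -1, -1, -1]
Σy = -5, Σy² = 7, M = 7
μ = -5/7 = -5/7,  σ² = 7/7 − (-5/7)² = 24/49
Independent increments: Var[X_16] = 16·σ² = 16·(24/49) = 384/49


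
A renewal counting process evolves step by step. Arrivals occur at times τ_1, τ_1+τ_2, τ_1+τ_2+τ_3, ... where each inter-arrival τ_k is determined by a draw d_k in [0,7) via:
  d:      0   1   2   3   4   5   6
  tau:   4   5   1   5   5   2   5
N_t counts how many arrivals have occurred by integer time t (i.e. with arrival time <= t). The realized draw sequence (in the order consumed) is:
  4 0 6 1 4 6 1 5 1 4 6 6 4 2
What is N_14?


3

draw d_1=4: τ_1=5, arrival time A_1=5
draw d_2=0: τ_2=4, arrival time A_2=9
draw d_3=6: τ_3=5, arrival time A_3=14
draw d_4=1: τ_4=5, arrival time A_4=19
draw d_5=4: τ_5=5, arrival time A_5=24
draw d_6=6: τ_6=5, arrival time A_6=29
draw d_7=1: τ_7=5, arrival time A_7=34
draw d_8=5: τ_8=2, arrival time A_8=36
draw d_9=1: τ_9=5, arrival time A_9=41
draw d_10=4: τ_10=5, arrival time A_10=46
draw d_11=6: τ_11=5, arrival time A_11=51
draw d_12=6: τ_12=5, arrival time A_12=56
draw d_13=4: τ_13=5, arrival time A_13=61
draw d_14=2: τ_14=1, arrival time A_14=62
N_t over t=0..14: 0:0 1:0 2:0 3:0 4:0 5:1 6:1 7:1 8:1 9:2 10:2 11:2 12:2 13:2 14:3


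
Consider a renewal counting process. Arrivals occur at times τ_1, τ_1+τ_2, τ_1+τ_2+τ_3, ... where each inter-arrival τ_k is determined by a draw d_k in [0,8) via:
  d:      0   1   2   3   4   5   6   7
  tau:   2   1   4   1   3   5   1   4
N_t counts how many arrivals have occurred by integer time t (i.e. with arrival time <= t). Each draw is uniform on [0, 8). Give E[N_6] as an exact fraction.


566489/262144

Inter-arrival values over d=0..7: [2, 1, 4, 1, 3, 5, 1, 4]
Each d has probability 1/8, so the pmf of τ is: f(1) = 3/8, f(2) = 1/8, f(3) = 1/8, f(4) = 1/4, f(5) = 1/8
Renewal equation for m(n) = E[N_n]: condition on τ_1 = k (if k <= n, one arrival plus a fresh copy on the remaining n−k steps): m(n) = F(n) + Σ_{k<=n} f(k)·m(n−k), where F(n) = P(τ <= n) and m(0) = 0
m(1) = F(1) = 3/8
m(2) = F(2) + f(1)·m(1) = 1/2 + 3/8·3/8 = 41/64
m(3) = F(3) + f(1)·m(2) + f(2)·m(1) = 5/8 + 3/8·41/64 + 1/8·3/8 = 467/512
m(4) = F(4) + f(1)·m(3) + f(2)·m(2) + f(3)·m(1) = 7/8 + 3/8·467/512 + 1/8·41/64 + 1/8·3/8 = 5505/4096
m(5) = F(5) + f(1)·m(4) + f(2)·m(3) + f(3)·m(2) + f(4)·m(1) = 1 + 3/8·5505/4096 + 1/8·467/512 + 1/8·41/64 + 1/4·3/8 = 58715/32768
m(6) = F(6) + f(1)·m(5) + f(2)·m(4) + f(3)·m(3) + f(4)·m(2) + f(5)·m(1) = 1 + 3/8·58715/32768 + 1/8·5505/4096 + 1/8·467/512 + 1/4·41/64 + 1/8·3/8 = 566489/262144
E[N_6] = m(6) = 566489/262144


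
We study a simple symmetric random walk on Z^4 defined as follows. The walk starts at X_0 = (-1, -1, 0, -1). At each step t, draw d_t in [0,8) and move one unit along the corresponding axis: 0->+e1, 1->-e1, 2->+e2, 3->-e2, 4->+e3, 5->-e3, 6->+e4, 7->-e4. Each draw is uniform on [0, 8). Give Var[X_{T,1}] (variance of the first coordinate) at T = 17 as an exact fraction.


Outcome values over d=0..7: [1, -1, 0, 0, 0, 0, 0, 0]
Σy = 0, Σy² = 2, M = 8
μ = 0/8 = 0,  σ² = 2/8 − (0)² = 1/4
Independent increments: Var[X_17] = 17·σ² = 17·(1/4) = 17/4

17/4


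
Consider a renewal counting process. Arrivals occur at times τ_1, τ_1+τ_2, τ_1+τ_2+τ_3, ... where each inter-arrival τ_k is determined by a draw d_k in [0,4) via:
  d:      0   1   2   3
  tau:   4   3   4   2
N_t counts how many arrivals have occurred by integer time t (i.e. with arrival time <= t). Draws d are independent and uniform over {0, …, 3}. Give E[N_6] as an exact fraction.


Inter-arrival values over d=0..3: [4, 3, 4, 2]
Each d has probability 1/4, so the pmf of τ is: f(2) = 1/4, f(3) = 1/4, f(4) = 1/2
Renewal equation for m(n) = E[N_n]: condition on τ_1 = k (if k <= n, one arrival plus a fresh copy on the remaining n−k steps): m(n) = F(n) + Σ_{k<=n} f(k)·m(n−k), where F(n) = P(τ <= n) and m(0) = 0
m(1) = F(1) = 0
m(2) = F(2) = 1/4
m(3) = F(3) = 1/2
m(4) = F(4) + f(2)·m(2) = 1 + 1/4·1/4 = 17/16
m(5) = F(5) + f(2)·m(3) + f(3)·m(2) = 1 + 1/4·1/2 + 1/4·1/4 = 19/16
m(6) = F(6) + f(2)·m(4) + f(3)·m(3) + f(4)·m(2) = 1 + 1/4·17/16 + 1/4·1/2 + 1/2·1/4 = 97/64
E[N_6] = m(6) = 97/64

97/64


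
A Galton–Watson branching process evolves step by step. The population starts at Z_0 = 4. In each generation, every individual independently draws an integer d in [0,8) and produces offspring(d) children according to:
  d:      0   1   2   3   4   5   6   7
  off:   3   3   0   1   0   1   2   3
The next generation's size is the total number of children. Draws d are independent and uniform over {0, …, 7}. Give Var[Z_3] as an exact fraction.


Outcome values over d=0..7: [3, 3, 0, 1, 0, 1, 2, 3]
Σy = 13, Σy² = 33, M = 8
μ = 13/8 = 13/8,  σ² = 33/8 − (13/8)² = 95/64
V_0 = 0, E_0 = 4
V_1 = 95/64·E_0 + (13/8)²·V_0 = 95/16;  E_1 = 13/2
V_2 = 95/64·E_1 + (13/8)²·V_1 = 25935/1024;  E_2 = 169/16
V_3 = 95/64·E_2 + (13/8)²·V_2 = 5410535/65536;  E_3 = 2197/128

5410535/65536


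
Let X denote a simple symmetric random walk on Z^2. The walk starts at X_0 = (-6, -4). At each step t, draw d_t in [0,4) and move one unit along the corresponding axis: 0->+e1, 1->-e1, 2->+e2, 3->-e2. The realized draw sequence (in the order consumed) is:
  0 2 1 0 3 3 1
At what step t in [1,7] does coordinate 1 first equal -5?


1

t=0: X=(-6, -4), d=0 → +e1, X_1=(-5, -4)
t=1: X=(-5, -4), d=2 → +e2, X_2=(-5, -3)
t=2: X=(-5, -3), d=1 → -e1, X_3=(-6, -3)
t=3: X=(-6, -3), d=0 → +e1, X_4=(-5, -3)
t=4: X=(-5, -3), d=3 → -e2, X_5=(-5, -4)
t=5: X=(-5, -4), d=3 → -e2, X_6=(-5, -5)
t=6: X=(-5, -5), d=1 → -e1, X_7=(-6, -5)


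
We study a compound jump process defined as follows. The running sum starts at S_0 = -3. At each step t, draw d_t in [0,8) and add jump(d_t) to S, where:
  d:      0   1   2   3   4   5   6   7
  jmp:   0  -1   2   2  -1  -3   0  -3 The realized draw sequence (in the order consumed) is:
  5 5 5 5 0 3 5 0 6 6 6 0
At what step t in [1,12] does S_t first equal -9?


t=0: S=-3, d=5, jump=-3, S_1=-6
t=1: S=-6, d=5, jump=-3, S_2=-9
t=2: S=-9, d=5, jump=-3, S_3=-12
t=3: S=-12, d=5, jump=-3, S_4=-15
t=4: S=-15, d=0, jump=0, S_5=-15
t=5: S=-15, d=3, jump=2, S_6=-13
t=6: S=-13, d=5, jump=-3, S_7=-16
t=7: S=-16, d=0, jump=0, S_8=-16
t=8: S=-16, d=6, jump=0, S_9=-16
t=9: S=-16, d=6, jump=0, S_10=-16
t=10: S=-16, d=6, jump=0, S_11=-16
t=11: S=-16, d=0, jump=0, S_12=-16

2


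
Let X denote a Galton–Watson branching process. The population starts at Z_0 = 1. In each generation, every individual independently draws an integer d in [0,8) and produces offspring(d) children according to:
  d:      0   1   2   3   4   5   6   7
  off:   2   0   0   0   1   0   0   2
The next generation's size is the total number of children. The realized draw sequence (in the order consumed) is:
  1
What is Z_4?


gen 0: Z_0=1, draws=[1], offspring=[0], Z_1=0
gen 1: Z_1=0, draws=[], offspring=[], Z_2=0
gen 2: Z_2=0, draws=[], offspring=[], Z_3=0
gen 3: Z_3=0, draws=[], offspring=[], Z_4=0

0


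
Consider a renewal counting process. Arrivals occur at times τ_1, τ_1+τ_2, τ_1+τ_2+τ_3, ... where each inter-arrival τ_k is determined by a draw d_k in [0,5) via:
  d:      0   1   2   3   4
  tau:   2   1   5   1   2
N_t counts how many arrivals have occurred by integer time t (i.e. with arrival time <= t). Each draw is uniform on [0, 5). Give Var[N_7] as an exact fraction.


9283379276/6103515625

Inter-arrival values over d=0..4: [2, 1, 5, 1, 2]
Each d has probability 1/5, so the pmf of τ is: f(1) = 2/5, f(2) = 2/5, f(5) = 1/5
Let p_n(j) = P(N_n = j), with p_0 = [1]. Condition on τ_1: p_n(0) = P(τ > n), and for j >= 1, p_n(j) = Σ_{k<=n} f(k)·p_{n−k}(j−1)
p_1 = [3/5, 2/5]  (j = 0..1)
p_2 = [1/5, 16/25, 4/25]  (j = 0..2)
p_3 = [1/5, 8/25, 52/125, 8/125]  (j = 0..3)
p_4 = [1/5, 4/25, 48/125, 144/625, 16/625]  (j = 0..4)
p_5 = [0, 9/25, 24/125, 8/25, 368/3125, 32/3125]  (j = 0..5)
p_6 = [0, 1/5, 36/125, 144/625, 688/3125, 896/15625, 64/15625]  (j = 0..6)
p_7 = [0, 1/25, 44/125, 28/125, 688/3125, 2112/15625, 2112/78125, 128/78125]  (j = 0..7)
E[N_7] = Σ j·p_7(j) = 245793/78125;  E[N_7²] = Σ j²·p_7(j) = 892129/78125
Var[N_7] = 892129/78125 − (245793/78125)² = 9283379276/6103515625


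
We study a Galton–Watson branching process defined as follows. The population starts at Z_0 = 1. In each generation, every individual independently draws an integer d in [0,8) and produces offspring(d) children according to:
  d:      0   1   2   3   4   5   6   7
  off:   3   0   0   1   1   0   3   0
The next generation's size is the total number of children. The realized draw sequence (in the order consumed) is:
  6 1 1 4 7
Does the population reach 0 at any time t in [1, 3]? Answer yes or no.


yes

gen 0: Z_0=1, draws=[6], offspring=[3], Z_1=3
gen 1: Z_1=3, draws=[1, 1, 4], offspring=[0, 0, 1], Z_2=1
gen 2: Z_2=1, draws=[7], offspring=[0], Z_3=0


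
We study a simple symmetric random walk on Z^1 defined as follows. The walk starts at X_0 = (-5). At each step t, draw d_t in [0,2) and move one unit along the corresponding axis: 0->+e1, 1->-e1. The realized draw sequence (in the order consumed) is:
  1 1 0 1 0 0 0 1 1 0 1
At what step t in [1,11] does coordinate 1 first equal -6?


1

t=0: X=(-5), d=1 → -e1, X_1=(-6)
t=1: X=(-6), d=1 → -e1, X_2=(-7)
t=2: X=(-7), d=0 → +e1, X_3=(-6)
t=3: X=(-6), d=1 → -e1, X_4=(-7)
t=4: X=(-7), d=0 → +e1, X_5=(-6)
t=5: X=(-6), d=0 → +e1, X_6=(-5)
t=6: X=(-5), d=0 → +e1, X_7=(-4)
t=7: X=(-4), d=1 → -e1, X_8=(-5)
t=8: X=(-5), d=1 → -e1, X_9=(-6)
t=9: X=(-6), d=0 → +e1, X_10=(-5)
t=10: X=(-5), d=1 → -e1, X_11=(-6)


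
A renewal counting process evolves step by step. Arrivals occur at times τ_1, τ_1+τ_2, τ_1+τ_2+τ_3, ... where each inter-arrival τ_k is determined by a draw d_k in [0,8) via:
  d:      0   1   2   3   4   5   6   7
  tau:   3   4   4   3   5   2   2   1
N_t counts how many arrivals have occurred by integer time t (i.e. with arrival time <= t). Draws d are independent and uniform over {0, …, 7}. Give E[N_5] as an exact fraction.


Inter-arrival values over d=0..7: [3, 4, 4, 3, 5, 2, 2, 1]
Each d has probability 1/8, so the pmf of τ is: f(1) = 1/8, f(2) = 1/4, f(3) = 1/4, f(4) = 1/4, f(5) = 1/8
Renewal equation for m(n) = E[N_n]: condition on τ_1 = k (if k <= n, one arrival plus a fresh copy on the remaining n−k steps): m(n) = F(n) + Σ_{k<=n} f(k)·m(n−k), where F(n) = P(τ <= n) and m(0) = 0
m(1) = F(1) = 1/8
m(2) = F(2) + f(1)·m(1) = 3/8 + 1/8·1/8 = 25/64
m(3) = F(3) + f(1)·m(2) + f(2)·m(1) = 5/8 + 1/8·25/64 + 1/4·1/8 = 361/512
m(4) = F(4) + f(1)·m(3) + f(2)·m(2) + f(3)·m(1) = 7/8 + 1/8·361/512 + 1/4·25/64 + 1/4·1/8 = 4473/4096
m(5) = F(5) + f(1)·m(4) + f(2)·m(3) + f(3)·m(2) + f(4)·m(1) = 1 + 1/8·4473/4096 + 1/4·361/512 + 1/4·25/64 + 1/4·1/8 = 47241/32768
E[N_5] = m(5) = 47241/32768

47241/32768


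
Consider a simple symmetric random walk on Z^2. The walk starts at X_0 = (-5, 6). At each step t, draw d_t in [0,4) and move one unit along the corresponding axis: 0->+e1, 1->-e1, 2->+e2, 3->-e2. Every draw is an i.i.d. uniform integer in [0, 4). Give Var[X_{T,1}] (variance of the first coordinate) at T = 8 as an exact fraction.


Outcome values over d=0..3: [1, -1, 0, 0]
Σy = 0, Σy² = 2, M = 4
μ = 0/4 = 0,  σ² = 2/4 − (0)² = 1/2
Independent increments: Var[X_8] = 8·σ² = 8·(1/2) = 4

4


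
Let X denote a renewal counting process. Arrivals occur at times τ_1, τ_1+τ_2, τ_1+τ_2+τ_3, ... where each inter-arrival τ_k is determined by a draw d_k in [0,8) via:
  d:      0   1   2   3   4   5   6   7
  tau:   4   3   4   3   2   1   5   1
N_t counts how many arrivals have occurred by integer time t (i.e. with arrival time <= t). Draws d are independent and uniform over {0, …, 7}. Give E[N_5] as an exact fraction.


Inter-arrival values over d=0..7: [4, 3, 4, 3, 2, 1, 5, 1]
Each d has probability 1/8, so the pmf of τ is: f(1) = 1/4, f(2) = 1/8, f(3) = 1/4, f(4) = 1/4, f(5) = 1/8
Renewal equation for m(n) = E[N_n]: condition on τ_1 = k (if k <= n, one arrival plus a fresh copy on the remaining n−k steps): m(n) = F(n) + Σ_{k<=n} f(k)·m(n−k), where F(n) = P(τ <= n) and m(0) = 0
m(1) = F(1) = 1/4
m(2) = F(2) + f(1)·m(1) = 3/8 + 1/4·1/4 = 7/16
m(3) = F(3) + f(1)·m(2) + f(2)·m(1) = 5/8 + 1/4·7/16 + 1/8·1/4 = 49/64
m(4) = F(4) + f(1)·m(3) + f(2)·m(2) + f(3)·m(1) = 7/8 + 1/4·49/64 + 1/8·7/16 + 1/4·1/4 = 303/256
m(5) = F(5) + f(1)·m(4) + f(2)·m(3) + f(3)·m(2) + f(4)·m(1) = 1 + 1/4·303/256 + 1/8·49/64 + 1/4·7/16 + 1/4·1/4 = 1601/1024
E[N_5] = m(5) = 1601/1024

1601/1024


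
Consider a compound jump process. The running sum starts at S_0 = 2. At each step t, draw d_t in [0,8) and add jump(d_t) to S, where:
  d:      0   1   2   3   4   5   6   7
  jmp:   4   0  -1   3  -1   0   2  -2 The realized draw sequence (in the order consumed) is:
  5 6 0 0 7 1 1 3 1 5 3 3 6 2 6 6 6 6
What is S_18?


28

t=0: S=2, d=5, jump=0, S_1=2
t=1: S=2, d=6, jump=2, S_2=4
t=2: S=4, d=0, jump=4, S_3=8
t=3: S=8, d=0, jump=4, S_4=12
t=4: S=12, d=7, jump=-2, S_5=10
t=5: S=10, d=1, jump=0, S_6=10
t=6: S=10, d=1, jump=0, S_7=10
t=7: S=10, d=3, jump=3, S_8=13
t=8: S=13, d=1, jump=0, S_9=13
t=9: S=13, d=5, jump=0, S_10=13
t=10: S=13, d=3, jump=3, S_11=16
t=11: S=16, d=3, jump=3, S_12=19
t=12: S=19, d=6, jump=2, S_13=21
t=13: S=21, d=2, jump=-1, S_14=20
t=14: S=20, d=6, jump=2, S_15=22
t=15: S=22, d=6, jump=2, S_16=24
t=16: S=24, d=6, jump=2, S_17=26
t=17: S=26, d=6, jump=2, S_18=28


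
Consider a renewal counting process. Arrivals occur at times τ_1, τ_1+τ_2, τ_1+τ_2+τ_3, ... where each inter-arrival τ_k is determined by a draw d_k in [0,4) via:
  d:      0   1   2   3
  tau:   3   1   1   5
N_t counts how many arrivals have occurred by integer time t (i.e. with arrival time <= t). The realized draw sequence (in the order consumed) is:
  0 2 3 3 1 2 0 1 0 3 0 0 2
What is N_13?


3

draw d_1=0: τ_1=3, arrival time A_1=3
draw d_2=2: τ_2=1, arrival time A_2=4
draw d_3=3: τ_3=5, arrival time A_3=9
draw d_4=3: τ_4=5, arrival time A_4=14
draw d_5=1: τ_5=1, arrival time A_5=15
draw d_6=2: τ_6=1, arrival time A_6=16
draw d_7=0: τ_7=3, arrival time A_7=19
draw d_8=1: τ_8=1, arrival time A_8=20
draw d_9=0: τ_9=3, arrival time A_9=23
draw d_10=3: τ_10=5, arrival time A_10=28
draw d_11=0: τ_11=3, arrival time A_11=31
draw d_12=0: τ_12=3, arrival time A_12=34
draw d_13=2: τ_13=1, arrival time A_13=35
N_t over t=0..13: 0:0 1:0 2:0 3:1 4:2 5:2 6:2 7:2 8:2 9:3 10:3 11:3 12:3 13:3


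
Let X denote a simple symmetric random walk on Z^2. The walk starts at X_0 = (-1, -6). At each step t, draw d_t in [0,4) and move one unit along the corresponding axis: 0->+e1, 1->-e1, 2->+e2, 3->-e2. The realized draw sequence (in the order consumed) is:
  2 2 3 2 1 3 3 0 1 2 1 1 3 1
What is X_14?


(-5, -6)

t=0: X=(-1, -6), d=2 → +e2, X_1=(-1, -5)
t=1: X=(-1, -5), d=2 → +e2, X_2=(-1, -4)
t=2: X=(-1, -4), d=3 → -e2, X_3=(-1, -5)
t=3: X=(-1, -5), d=2 → +e2, X_4=(-1, -4)
t=4: X=(-1, -4), d=1 → -e1, X_5=(-2, -4)
t=5: X=(-2, -4), d=3 → -e2, X_6=(-2, -5)
t=6: X=(-2, -5), d=3 → -e2, X_7=(-2, -6)
t=7: X=(-2, -6), d=0 → +e1, X_8=(-1, -6)
t=8: X=(-1, -6), d=1 → -e1, X_9=(-2, -6)
t=9: X=(-2, -6), d=2 → +e2, X_10=(-2, -5)
t=10: X=(-2, -5), d=1 → -e1, X_11=(-3, -5)
t=11: X=(-3, -5), d=1 → -e1, X_12=(-4, -5)
t=12: X=(-4, -5), d=3 → -e2, X_13=(-4, -6)
t=13: X=(-4, -6), d=1 → -e1, X_14=(-5, -6)


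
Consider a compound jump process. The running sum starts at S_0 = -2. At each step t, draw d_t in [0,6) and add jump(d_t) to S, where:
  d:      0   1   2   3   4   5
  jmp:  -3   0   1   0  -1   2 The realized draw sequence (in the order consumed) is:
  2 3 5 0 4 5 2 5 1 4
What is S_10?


t=0: S=-2, d=2, jump=1, S_1=-1
t=1: S=-1, d=3, jump=0, S_2=-1
t=2: S=-1, d=5, jump=2, S_3=1
t=3: S=1, d=0, jump=-3, S_4=-2
t=4: S=-2, d=4, jump=-1, S_5=-3
t=5: S=-3, d=5, jump=2, S_6=-1
t=6: S=-1, d=2, jump=1, S_7=0
t=7: S=0, d=5, jump=2, S_8=2
t=8: S=2, d=1, jump=0, S_9=2
t=9: S=2, d=4, jump=-1, S_10=1

1


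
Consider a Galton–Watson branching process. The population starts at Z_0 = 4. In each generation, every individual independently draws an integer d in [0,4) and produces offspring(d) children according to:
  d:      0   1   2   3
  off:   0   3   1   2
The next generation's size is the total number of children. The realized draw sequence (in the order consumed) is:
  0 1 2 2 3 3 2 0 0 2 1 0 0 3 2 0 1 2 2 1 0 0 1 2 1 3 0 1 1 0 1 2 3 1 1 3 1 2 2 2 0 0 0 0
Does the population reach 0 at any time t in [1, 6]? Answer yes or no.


gen 0: Z_0=4, draws=[0, 1, 2, 2], offspring=[0, 3, 1, 1], Z_1=5
gen 1: Z_1=5, draws=[3, 3, 2, 0, 0], offspring=[2, 2, 1, 0, 0], Z_2=5
gen 2: Z_2=5, draws=[2, 1, 0, 0, 3], offspring=[1, 3, 0, 0, 2], Z_3=6
gen 3: Z_3=6, draws=[2, 0, 1, 2, 2, 1], offspring=[1, 0, 3, 1, 1, 3], Z_4=9
gen 4: Z_4=9, draws=[0, 0, 1, 2, 1, 3, 0, 1, 1], offspring=[0, 0, 3, 1, 3, 2, 0, 3, 3], Z_5=15
gen 5: Z_5=15, draws=[0, 1, 2, 3, 1, 1, 3, 1, 2, 2, 2, 0, 0, 0, 0], offspring=[0, 3, 1, 2, 3, 3, 2, 3, 1, 1, 1, 0, 0, 0, 0], Z_6=20

no


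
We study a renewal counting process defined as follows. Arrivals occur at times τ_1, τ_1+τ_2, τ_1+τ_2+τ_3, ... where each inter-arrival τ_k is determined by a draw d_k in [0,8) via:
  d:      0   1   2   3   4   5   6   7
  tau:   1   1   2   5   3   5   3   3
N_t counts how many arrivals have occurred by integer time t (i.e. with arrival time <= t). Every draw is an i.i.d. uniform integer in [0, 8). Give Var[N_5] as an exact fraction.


Inter-arrival values over d=0..7: [1, 1, 2, 5, 3, 5, 3, 3]
Each d has probability 1/8, so the pmf of τ is: f(1) = 1/4, f(2) = 1/8, f(3) = 3/8, f(5) = 1/4
Let p_n(j) = P(N_n = j), with p_0 = [1]. Condition on τ_1: p_n(0) = P(τ > n), and for j >= 1, p_n(j) = Σ_{k<=n} f(k)·p_{n−k}(j−1)
p_1 = [3/4, 1/4]  (j = 0..1)
p_2 = [5/8, 5/16, 1/16]  (j = 0..2)
p_3 = [1/4, 5/8, 7/64, 1/64]  (j = 0..3)
p_4 = [1/4, 27/64, 37/128, 9/256, 1/256]  (j = 0..4)
p_5 = [0, 37/64, 77/256, 7/64, 11/1024, 1/1024]  (j = 0..5)
E[N_5] = Σ j·p_5(j) = 1593/1024;  E[N_5²] = Σ j²·p_5(j) = 3033/1024
Var[N_5] = 3033/1024 − (1593/1024)² = 568143/1048576

568143/1048576


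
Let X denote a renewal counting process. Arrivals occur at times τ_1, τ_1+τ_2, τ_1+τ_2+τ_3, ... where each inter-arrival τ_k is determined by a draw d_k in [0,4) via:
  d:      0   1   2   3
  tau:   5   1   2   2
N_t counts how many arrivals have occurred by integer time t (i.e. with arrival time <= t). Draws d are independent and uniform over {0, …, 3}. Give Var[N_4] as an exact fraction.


64151/65536

Inter-arrival values over d=0..3: [5, 1, 2, 2]
Each d has probability 1/4, so the pmf of τ is: f(1) = 1/4, f(2) = 1/2, f(5) = 1/4
Let p_n(j) = P(N_n = j), with p_0 = [1]. Condition on τ_1: p_n(0) = P(τ > n), and for j >= 1, p_n(j) = Σ_{k<=n} f(k)·p_{n−k}(j−1)
p_1 = [3/4, 1/4]  (j = 0..1)
p_2 = [1/4, 11/16, 1/16]  (j = 0..2)
p_3 = [1/4, 7/16, 19/64, 1/64]  (j = 0..3)
p_4 = [1/4, 3/16, 29/64, 27/256, 1/256]  (j = 0..4)
E[N_4] = Σ j·p_4(j) = 365/256;  E[N_4²] = Σ j²·p_4(j) = 771/256
Var[N_4] = 771/256 − (365/256)² = 64151/65536


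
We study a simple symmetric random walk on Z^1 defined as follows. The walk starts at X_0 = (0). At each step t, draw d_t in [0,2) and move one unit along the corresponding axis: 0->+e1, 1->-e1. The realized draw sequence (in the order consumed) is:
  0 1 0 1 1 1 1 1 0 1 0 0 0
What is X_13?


(-1)

t=0: X=(0), d=0 → +e1, X_1=(1)
t=1: X=(1), d=1 → -e1, X_2=(0)
t=2: X=(0), d=0 → +e1, X_3=(1)
t=3: X=(1), d=1 → -e1, X_4=(0)
t=4: X=(0), d=1 → -e1, X_5=(-1)
t=5: X=(-1), d=1 → -e1, X_6=(-2)
t=6: X=(-2), d=1 → -e1, X_7=(-3)
t=7: X=(-3), d=1 → -e1, X_8=(-4)
t=8: X=(-4), d=0 → +e1, X_9=(-3)
t=9: X=(-3), d=1 → -e1, X_10=(-4)
t=10: X=(-4), d=0 → +e1, X_11=(-3)
t=11: X=(-3), d=0 → +e1, X_12=(-2)
t=12: X=(-2), d=0 → +e1, X_13=(-1)


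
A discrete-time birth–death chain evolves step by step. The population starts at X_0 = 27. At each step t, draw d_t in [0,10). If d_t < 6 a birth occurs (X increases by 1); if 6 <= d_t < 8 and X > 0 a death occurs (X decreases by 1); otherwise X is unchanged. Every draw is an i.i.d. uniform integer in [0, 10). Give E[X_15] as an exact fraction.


33

X can drop by at most 1 per step and X_0 = 27 > T = 15, so X_t >= 27 − t >= 12 > 0 for every t <= 15: the floor at 0 (the 'and X > 0' condition) never binds. Hence X_15 = X_0 + Σ_{t<15} Y_t with i.i.d. increments Y_t = y(d_t) ∈ {+1, −1, 0}.
Outcome values over d=0..9: [1, 1, 1, 1, 1, 1, -1, -1, 0, 0]
Σy = 4, Σy² = 8, M = 10
μ = 4/10 = 2/5,  σ² = 8/10 − (2/5)² = 16/25
E[X_15] = 27 + 15·(2/5) = 33


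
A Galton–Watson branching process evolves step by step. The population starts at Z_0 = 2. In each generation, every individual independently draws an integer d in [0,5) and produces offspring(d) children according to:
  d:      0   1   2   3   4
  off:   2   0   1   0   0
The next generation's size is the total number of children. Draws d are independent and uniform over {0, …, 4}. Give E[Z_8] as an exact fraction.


Outcome values over d=0..4: [2, 0, 1, 0, 0]
Σy = 3, Σy² = 5, M = 5
μ = 3/5 = 3/5,  σ² = 5/5 − (3/5)² = 16/25
E[Z_0] = 2
E[Z_1] = 3/5·E[Z_0] = 6/5
E[Z_2] = 3/5·E[Z_1] = 18/25
E[Z_3] = 3/5·E[Z_2] = 54/125
E[Z_4] = 3/5·E[Z_3] = 162/625
E[Z_5] = 3/5·E[Z_4] = 486/3125
E[Z_6] = 3/5·E[Z_5] = 1458/15625
E[Z_7] = 3/5·E[Z_6] = 4374/78125
E[Z_8] = 3/5·E[Z_7] = 13122/390625

13122/390625


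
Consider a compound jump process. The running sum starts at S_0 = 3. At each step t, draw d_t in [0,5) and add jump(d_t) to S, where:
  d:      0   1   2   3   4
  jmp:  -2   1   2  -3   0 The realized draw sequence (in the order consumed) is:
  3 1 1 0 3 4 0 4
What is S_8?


-5

t=0: S=3, d=3, jump=-3, S_1=0
t=1: S=0, d=1, jump=1, S_2=1
t=2: S=1, d=1, jump=1, S_3=2
t=3: S=2, d=0, jump=-2, S_4=0
t=4: S=0, d=3, jump=-3, S_5=-3
t=5: S=-3, d=4, jump=0, S_6=-3
t=6: S=-3, d=0, jump=-2, S_7=-5
t=7: S=-5, d=4, jump=0, S_8=-5


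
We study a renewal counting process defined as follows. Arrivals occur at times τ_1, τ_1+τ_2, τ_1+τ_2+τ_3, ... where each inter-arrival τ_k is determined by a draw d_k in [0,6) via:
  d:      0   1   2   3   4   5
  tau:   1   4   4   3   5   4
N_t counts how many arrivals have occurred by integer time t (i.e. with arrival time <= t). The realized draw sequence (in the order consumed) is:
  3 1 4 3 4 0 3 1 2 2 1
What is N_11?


draw d_1=3: τ_1=3, arrival time A_1=3
draw d_2=1: τ_2=4, arrival time A_2=7
draw d_3=4: τ_3=5, arrival time A_3=12
draw d_4=3: τ_4=3, arrival time A_4=15
draw d_5=4: τ_5=5, arrival time A_5=20
draw d_6=0: τ_6=1, arrival time A_6=21
draw d_7=3: τ_7=3, arrival time A_7=24
draw d_8=1: τ_8=4, arrival time A_8=28
draw d_9=2: τ_9=4, arrival time A_9=32
draw d_10=2: τ_10=4, arrival time A_10=36
draw d_11=1: τ_11=4, arrival time A_11=40
N_t over t=0..11: 0:0 1:0 2:0 3:1 4:1 5:1 6:1 7:2 8:2 9:2 10:2 11:2

2


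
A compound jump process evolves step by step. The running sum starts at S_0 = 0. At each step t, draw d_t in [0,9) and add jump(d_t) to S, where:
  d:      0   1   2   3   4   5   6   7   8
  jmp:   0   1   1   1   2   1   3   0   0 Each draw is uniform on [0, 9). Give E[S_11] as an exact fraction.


11

Outcome values over d=0..8: [0, 1, 1, 1, 2, 1, 3, 0, 0]
Σy = 9, Σy² = 17, M = 9
μ = 9/9 = 1,  σ² = 17/9 − (1)² = 8/9
E[S_11] = 0 + 11·(1) = 11
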